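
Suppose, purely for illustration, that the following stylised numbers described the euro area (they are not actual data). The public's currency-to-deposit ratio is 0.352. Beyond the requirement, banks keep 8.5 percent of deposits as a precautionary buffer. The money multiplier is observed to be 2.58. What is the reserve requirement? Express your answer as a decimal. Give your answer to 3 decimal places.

0.087

Using m = 2.58. Since m = (1 + c)/(c + rr + e), the denominator satisfies c + rr + e = (1 + c)/m = (1 + 0.352) / 2.58 ≈ 0.524031.
With c = 0.352 and e = 0.085, the reserve requirement is 0.524031 − 0.352 − 0.085 = 0.087031.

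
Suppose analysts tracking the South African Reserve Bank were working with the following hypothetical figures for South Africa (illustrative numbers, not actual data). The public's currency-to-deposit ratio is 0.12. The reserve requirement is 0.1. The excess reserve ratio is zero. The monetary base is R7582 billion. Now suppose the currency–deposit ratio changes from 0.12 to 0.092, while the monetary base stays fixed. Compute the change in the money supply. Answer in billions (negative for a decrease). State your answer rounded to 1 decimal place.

R4523.4 billion

Initially m₁ = (1 + 0.12) / (0.1 + 0.12) ≈ 5.090909, so M₁ = 5.090909 × 7582 ≈ 38599.272 billion.
After the change m₂ = (1 + 0.092) / (0.1 + 0.092) = 5.687500, so M₂ = 5.687500 × 7582 = 43122.625 billion.
ΔM = M₂ − M₁ = 43122.625 − 38599.272 = 4523.353 billion.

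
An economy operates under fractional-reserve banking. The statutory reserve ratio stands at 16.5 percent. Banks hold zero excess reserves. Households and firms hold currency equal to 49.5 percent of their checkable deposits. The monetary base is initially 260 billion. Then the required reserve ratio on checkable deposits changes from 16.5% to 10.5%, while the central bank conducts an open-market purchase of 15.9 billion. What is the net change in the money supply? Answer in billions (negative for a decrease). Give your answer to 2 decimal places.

98.51 billion

Before: m₁ = (1 + 0.495) / (0.165 + 0.495) ≈ 2.265152, MB₁ = 260, so M₁ = 2.265152 × 260 ≈ 588.9395 billion.
After: m₂ = (1 + 0.495) / (0.105 + 0.495) ≈ 2.491667, MB₂ = 260 + 15.9 = 275.9, so M₂ = 2.491667 × 275.9 ≈ 687.4509 billion.
ΔM = M₂ − M₁ = 687.4509 − 588.9395 = 98.5114 billion.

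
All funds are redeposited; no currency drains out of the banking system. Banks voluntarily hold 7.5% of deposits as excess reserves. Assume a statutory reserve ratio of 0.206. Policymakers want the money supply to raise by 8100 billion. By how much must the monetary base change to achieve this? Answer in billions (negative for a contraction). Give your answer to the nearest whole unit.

2276 billion

The money multiplier is m = 1 / (rr + e) = 1 / (0.206 + 0.075) ≈ 3.55872.
ΔMB = ΔM / m = (+8100) / 3.55872 ≈ 2276.0993 billion.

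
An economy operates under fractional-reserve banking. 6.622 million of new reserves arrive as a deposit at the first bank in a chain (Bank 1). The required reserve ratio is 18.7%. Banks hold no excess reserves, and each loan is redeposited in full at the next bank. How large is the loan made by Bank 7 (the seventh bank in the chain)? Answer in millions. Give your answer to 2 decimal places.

Each bank lends a fraction (1 − rr) = 0.8130 of the deposit it receives, so Bank 7 receives 6.622·0.8130^6 and lends 6.622·0.8130^7 ≈ 1.5546 million.

1.55 million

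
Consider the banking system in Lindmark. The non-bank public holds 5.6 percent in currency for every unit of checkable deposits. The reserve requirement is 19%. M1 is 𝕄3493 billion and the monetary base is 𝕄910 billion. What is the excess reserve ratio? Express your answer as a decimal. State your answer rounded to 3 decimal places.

0.029

Using m = M/MB = 3493/910 ≈ 3.838462. Since m = (1 + c)/(c + rr + e), the denominator satisfies c + rr + e = (1 + c)/m = (1 + 0.056) / 3.838462 ≈ 0.275110.
With c = 0.056 and rr = 0.19, the excess reserve ratio is 0.275110 − 0.056 − 0.19 = 0.02911.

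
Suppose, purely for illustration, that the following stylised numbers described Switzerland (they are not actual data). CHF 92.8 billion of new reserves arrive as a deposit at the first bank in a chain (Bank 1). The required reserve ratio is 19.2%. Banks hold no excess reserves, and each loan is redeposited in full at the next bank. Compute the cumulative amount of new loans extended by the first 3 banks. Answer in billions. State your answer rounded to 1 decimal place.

Bank i lends (1 − rr)^i of the original deposit: Bank 1 lends 92.8·0.8080 = 74.9824, Bank 2 lends 92.8·0.8080² ≈ 60.5858, and so on.
Summing a geometric series: total = 92.8·[0.8080·(1 − 0.8080^3) / (1 − 0.8080)] ≈ 184.5215 billion.

CHF 184.5 billion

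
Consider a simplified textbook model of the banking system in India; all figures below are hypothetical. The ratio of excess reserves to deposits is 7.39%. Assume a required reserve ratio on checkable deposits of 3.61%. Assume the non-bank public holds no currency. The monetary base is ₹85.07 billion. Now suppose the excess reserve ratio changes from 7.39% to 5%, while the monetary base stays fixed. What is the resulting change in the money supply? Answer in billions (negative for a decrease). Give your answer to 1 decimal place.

₹214.7 billion

Initially m₁ = 1 / (0.0361 + 0.0739) ≈ 9.0909, so M₁ = 9.0909 × 85.07 ≈ 773.3629 billion.
After the change m₂ = 1 / (0.0361 + 0.05) ≈ 11.6144, so M₂ = 11.6144 × 85.07 ≈ 988.037 billion.
ΔM = M₂ − M₁ = 988.037 − 773.3629 = 214.6741 billion.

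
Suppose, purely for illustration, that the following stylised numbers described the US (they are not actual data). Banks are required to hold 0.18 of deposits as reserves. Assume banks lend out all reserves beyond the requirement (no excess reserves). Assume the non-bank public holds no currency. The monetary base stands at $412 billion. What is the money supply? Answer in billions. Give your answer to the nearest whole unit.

$2289 billion

With no currency drain or excess reserves, the money multiplier is m = 1/rr = 1/0.18 ≈ 5.5556.
Money supply M = m × MB = 5.5556 × 412 = 2288.9072 billion.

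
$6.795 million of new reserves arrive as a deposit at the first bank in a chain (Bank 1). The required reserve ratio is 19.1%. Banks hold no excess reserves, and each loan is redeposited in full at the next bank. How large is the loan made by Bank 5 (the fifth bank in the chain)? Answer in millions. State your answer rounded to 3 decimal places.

$2.355 million

Each bank lends a fraction (1 − rr) = 0.8090 of the deposit it receives, so Bank 5 receives 6.795·0.8090^4 and lends 6.795·0.8090^5 ≈ 2.3547 million.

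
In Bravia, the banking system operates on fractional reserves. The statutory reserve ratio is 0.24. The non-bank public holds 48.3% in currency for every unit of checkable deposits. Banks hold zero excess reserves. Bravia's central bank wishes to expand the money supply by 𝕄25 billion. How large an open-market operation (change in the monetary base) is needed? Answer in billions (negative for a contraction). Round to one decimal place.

The money multiplier is m = (1 + c) / (rr + c) = (1 + 0.483) / (0.24 + 0.483) ≈ 2.0512.
ΔMB = ΔM / m = (+25) / 2.0512 ≈ 12.188 billion.

𝕄12.2 billion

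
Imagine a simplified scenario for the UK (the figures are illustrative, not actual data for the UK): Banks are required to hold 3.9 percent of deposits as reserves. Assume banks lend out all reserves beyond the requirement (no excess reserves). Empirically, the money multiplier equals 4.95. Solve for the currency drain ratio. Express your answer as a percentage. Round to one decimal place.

20.4%

Using m = 4.95. From m = (1 + c)/(c + rr + e), rearranging gives 1 + c = m·(c + rr + e), so c·(1 − m) = m·(rr + e) − 1.
Hence c = [m·(rr + e) − 1]/(1 − m) = [4.95 × (0.039 + 0) − 1] / (1 − 4.95) ≈ 0.204291.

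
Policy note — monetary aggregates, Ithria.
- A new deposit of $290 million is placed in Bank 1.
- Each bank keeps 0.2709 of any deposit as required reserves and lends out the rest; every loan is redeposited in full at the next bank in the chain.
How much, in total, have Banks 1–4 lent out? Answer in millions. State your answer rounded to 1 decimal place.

Bank i lends (1 − rr)^i of the original deposit: Bank 1 lends 290·0.7291 = 211.4390, Bank 2 lends 290·0.7291² ≈ 154.1602, and so on.
Summing a geometric series: total = 290·[0.7291·(1 − 0.7291^4) / (1 − 0.7291)] ≈ 559.9469 million.

$559.9 million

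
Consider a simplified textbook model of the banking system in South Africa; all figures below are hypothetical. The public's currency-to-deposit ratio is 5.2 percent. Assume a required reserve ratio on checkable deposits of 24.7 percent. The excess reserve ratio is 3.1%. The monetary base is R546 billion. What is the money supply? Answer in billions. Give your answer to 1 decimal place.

R1740.6 billion

The money multiplier is m = (1 + c) / (rr + e + c) = (1 + 0.052) / (0.247 + 0.031 + 0.052) ≈ 3.18788.
So M = m × MB = 3.18788 × 546 ≈ 1740.5825 billion.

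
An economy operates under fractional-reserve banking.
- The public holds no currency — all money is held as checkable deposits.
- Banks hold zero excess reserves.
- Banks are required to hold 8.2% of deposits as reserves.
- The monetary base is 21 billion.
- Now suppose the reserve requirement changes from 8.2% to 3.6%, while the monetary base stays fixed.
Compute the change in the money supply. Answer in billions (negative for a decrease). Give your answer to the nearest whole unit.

327 billion

Initially m₁ = 1 / (0.082) ≈ 12.1951, so M₁ = 12.1951 × 21 = 256.0971 billion.
After the change m₂ = 1 / (0.036) ≈ 27.7778, so M₂ = 27.7778 × 21 = 583.3338 billion.
ΔM = M₂ − M₁ = 583.3338 − 256.0971 = 327.2367 billion.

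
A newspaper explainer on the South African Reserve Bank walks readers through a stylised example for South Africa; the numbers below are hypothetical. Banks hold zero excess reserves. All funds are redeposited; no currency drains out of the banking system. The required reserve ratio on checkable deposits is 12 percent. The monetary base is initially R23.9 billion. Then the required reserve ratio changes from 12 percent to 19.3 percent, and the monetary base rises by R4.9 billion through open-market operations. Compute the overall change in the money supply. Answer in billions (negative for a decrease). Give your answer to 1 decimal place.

Before: m₁ = 1 / (0.12) ≈ 8.3333, MB₁ = 23.9, so M₁ = 8.3333 × 23.9 ≈ 199.1659 billion.
After: m₂ = 1 / (0.193) ≈ 5.1813, MB₂ = 23.9 + 4.9 = 28.8, so M₂ = 5.1813 × 28.8 ≈ 149.2214 billion.
ΔM = M₂ − M₁ = 149.2214 − 199.1659 = -49.9445 billion.

-49.9 billion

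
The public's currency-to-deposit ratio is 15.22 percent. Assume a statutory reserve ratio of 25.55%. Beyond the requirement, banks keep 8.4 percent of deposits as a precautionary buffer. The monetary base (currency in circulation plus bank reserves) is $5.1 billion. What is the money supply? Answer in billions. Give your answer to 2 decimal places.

$11.95 billion

The money multiplier is m = (1 + c) / (rr + e + c) = (1 + 0.1522) / (0.2555 + 0.084 + 0.1522) ≈ 2.3433.
So M = m × MB = 2.3433 × 5.1 ≈ 11.9508 billion.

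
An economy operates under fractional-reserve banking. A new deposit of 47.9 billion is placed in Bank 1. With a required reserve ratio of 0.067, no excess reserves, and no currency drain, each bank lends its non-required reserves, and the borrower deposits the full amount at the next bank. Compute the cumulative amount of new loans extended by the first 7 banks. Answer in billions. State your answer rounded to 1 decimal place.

Bank i lends (1 − rr)^i of the original deposit: Bank 1 lends 47.9·0.9330 = 44.6907, Bank 2 lends 47.9·0.9330² ≈ 41.6964, and so on.
Summing a geometric series: total = 47.9·[0.9330·(1 − 0.9330^7) / (1 − 0.9330)] ≈ 256.5247 billion.

256.5 billion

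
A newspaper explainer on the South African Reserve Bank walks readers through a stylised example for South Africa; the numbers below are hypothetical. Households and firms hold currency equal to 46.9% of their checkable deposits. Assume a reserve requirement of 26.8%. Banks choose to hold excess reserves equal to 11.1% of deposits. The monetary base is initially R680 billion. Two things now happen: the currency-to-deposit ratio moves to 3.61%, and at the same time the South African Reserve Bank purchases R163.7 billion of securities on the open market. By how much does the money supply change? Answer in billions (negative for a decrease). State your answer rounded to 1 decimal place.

R927.9 billion

Before: m₁ = (1 + 0.469) / (0.268 + 0.111 + 0.469) ≈ 1.73231, MB₁ = 680, so M₁ = 1.73231 × 680 = 1177.9708 billion.
After: m₂ = (1 + 0.0361) / (0.268 + 0.111 + 0.0361) ≈ 2.49603, MB₂ = 680 + 163.7 = 843.7, so M₂ = 2.49603 × 843.7 ≈ 2105.9005 billion.
ΔM = M₂ − M₁ = 2105.9005 − 1177.9708 = 927.9297 billion.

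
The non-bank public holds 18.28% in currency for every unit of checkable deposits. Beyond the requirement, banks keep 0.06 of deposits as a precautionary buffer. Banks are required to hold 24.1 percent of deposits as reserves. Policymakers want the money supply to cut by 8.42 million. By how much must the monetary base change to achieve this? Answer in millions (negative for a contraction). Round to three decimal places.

-3.444 million

The money multiplier is m = (1 + c) / (rr + e + c) = (1 + 0.1828) / (0.241 + 0.06 + 0.1828) ≈ 2.44481.
ΔMB = ΔM / m = (−8.42) / 2.44481 ≈ -3.444 million.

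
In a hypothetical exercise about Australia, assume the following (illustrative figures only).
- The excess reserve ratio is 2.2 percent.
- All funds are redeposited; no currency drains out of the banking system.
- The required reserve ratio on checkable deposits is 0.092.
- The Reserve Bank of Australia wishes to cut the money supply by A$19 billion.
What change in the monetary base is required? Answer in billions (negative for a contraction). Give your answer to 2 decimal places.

The money multiplier is m = 1 / (rr + e) = 1 / (0.092 + 0.022) ≈ 8.77193.
ΔMB = ΔM / m = (−19) / 8.77193 ≈ -2.166 billion.

-2.17 billion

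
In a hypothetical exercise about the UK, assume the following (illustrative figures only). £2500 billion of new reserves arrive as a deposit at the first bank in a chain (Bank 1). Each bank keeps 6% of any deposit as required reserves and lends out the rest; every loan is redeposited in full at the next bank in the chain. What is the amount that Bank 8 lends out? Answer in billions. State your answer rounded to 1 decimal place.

£1523.9 billion

Each bank lends a fraction (1 − rr) = 0.9400 of the deposit it receives, so Bank 8 receives 2500·0.9400^7 and lends 2500·0.9400^8 ≈ 1523.9223 billion.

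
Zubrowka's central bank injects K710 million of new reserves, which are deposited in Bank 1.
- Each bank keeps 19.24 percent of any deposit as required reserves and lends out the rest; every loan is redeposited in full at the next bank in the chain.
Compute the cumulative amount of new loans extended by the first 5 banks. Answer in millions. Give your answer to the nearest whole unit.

Bank i lends (1 − rr)^i of the original deposit: Bank 1 lends 710·0.8076 = 573.3960, Bank 2 lends 710·0.8076² ≈ 463.0746, and so on.
Summing a geometric series: total = 710·[0.8076·(1 − 0.8076^5) / (1 − 0.8076)] ≈ 1956.3909 million.

K1956 million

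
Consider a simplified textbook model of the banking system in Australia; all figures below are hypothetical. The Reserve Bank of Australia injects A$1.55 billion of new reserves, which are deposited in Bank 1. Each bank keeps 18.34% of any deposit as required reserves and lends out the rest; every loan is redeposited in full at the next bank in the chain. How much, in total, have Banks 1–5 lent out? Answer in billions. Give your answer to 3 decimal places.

Bank i lends (1 − rr)^i of the original deposit: Bank 1 lends 1.55·0.8166 ≈ 1.2657, Bank 2 lends 1.55·0.8166² ≈ 1.0336, and so on.
Summing a geometric series: total = 1.55·[0.8166·(1 − 0.8166^5) / (1 − 0.8166)] ≈ 4.3954 billion.

A$4.395 billion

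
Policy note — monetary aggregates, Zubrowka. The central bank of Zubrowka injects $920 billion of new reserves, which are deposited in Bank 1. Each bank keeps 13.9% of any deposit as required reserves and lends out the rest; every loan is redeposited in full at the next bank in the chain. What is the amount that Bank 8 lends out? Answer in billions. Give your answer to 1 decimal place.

$277.9 billion

Each bank lends a fraction (1 − rr) = 0.8610 of the deposit it receives, so Bank 8 receives 920·0.8610^7 and lends 920·0.8610^8 ≈ 277.8517 billion.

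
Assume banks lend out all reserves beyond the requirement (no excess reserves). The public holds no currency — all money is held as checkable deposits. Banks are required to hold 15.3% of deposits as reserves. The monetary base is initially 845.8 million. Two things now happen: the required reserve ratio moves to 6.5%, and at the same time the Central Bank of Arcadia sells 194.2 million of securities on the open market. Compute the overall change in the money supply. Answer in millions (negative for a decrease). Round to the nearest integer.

4497 million

Before: m₁ = 1 / (0.153) ≈ 6.5359, MB₁ = 845.8, so M₁ = 6.5359 × 845.8 ≈ 5528.0642 million.
After: m₂ = 1 / (0.065) ≈ 15.3846, MB₂ = 845.8 − 194.2 = 651.6, so M₂ = 15.3846 × 651.6 ≈ 10024.6054 million.
ΔM = M₂ − M₁ = 10024.6054 − 5528.0642 = 4496.5412 million.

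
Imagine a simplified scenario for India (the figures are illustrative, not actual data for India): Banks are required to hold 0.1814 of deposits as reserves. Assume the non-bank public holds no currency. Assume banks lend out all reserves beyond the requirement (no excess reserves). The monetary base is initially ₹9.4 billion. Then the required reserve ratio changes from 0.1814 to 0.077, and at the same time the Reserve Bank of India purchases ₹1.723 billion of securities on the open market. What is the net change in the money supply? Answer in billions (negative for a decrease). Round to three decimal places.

₹92.635 billion

Before: m₁ = 1 / (0.1814) ≈ 5.512679, MB₁ = 9.4, so M₁ = 5.512679 × 9.4 ≈ 51.8192 billion.
After: m₂ = 1 / (0.077) ≈ 12.987013, MB₂ = 9.4 + 1.723 = 11.123, so M₂ = 12.987013 × 11.123 ≈ 144.4545 billion.
ΔM = M₂ − M₁ = 144.4545 − 51.8192 = 92.6353 billion.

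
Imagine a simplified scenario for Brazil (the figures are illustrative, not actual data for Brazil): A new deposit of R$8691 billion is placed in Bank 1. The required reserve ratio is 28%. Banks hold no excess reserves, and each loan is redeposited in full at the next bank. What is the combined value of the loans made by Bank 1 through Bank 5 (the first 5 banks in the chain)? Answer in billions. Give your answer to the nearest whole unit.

Bank i lends (1 − rr)^i of the original deposit: Bank 1 lends 8691·0.7200 = 6257.5200, Bank 2 lends 8691·0.7200² = 4505.4144, and so on.
Summing a geometric series: total = 8691·[0.7200·(1 − 0.7200^5) / (1 − 0.7200)] ≈ 18024.0765 billion.

R$18024 billion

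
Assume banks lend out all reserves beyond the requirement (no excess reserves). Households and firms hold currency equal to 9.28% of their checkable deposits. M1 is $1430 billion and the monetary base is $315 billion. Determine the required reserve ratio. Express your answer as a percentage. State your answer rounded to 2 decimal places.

14.79%

Using m = M/MB = 1430/315 ≈ 4.539683. Since m = (1 + c)/(c + rr + e), the denominator satisfies c + rr + e = (1 + c)/m = (1 + 0.0928) / 4.539683 ≈ 0.240722.
With c = 0.0928 and e = 0, the required reserve ratio is 0.240722 − 0.0928 − 0 = 0.147922.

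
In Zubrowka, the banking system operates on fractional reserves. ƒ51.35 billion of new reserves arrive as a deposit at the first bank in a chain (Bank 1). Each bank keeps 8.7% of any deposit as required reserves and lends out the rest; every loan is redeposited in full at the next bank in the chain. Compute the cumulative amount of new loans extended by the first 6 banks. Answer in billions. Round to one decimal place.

ƒ226.8 billion

Bank i lends (1 − rr)^i of the original deposit: Bank 1 lends 51.35·0.9130 ≈ 46.8826, Bank 2 lends 51.35·0.9130² ≈ 42.8038, and so on.
Summing a geometric series: total = 51.35·[0.9130·(1 − 0.9130^6) / (1 − 0.9130)] ≈ 226.7634 billion.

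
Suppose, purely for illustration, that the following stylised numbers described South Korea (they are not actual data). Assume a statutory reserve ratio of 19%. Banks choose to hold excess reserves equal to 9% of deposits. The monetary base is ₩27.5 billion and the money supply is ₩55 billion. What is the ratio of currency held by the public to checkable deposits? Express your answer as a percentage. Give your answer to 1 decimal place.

44.0%

Using m = M/MB = 55/27.5 = 2.000000. From m = (1 + c)/(c + rr + e), rearranging gives 1 + c = m·(c + rr + e), so c·(1 − m) = m·(rr + e) − 1.
Hence c = [m·(rr + e) − 1]/(1 − m) = [2.000000 × (0.19 + 0.09) − 1] / (1 − 2.000000) = 0.440000.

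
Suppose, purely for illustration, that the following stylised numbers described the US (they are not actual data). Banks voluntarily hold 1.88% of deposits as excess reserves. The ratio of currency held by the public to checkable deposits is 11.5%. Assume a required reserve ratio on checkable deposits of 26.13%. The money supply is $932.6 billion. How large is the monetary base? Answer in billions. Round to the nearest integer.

$330 billion

The money multiplier is m = (1 + c) / (rr + e + c) = (1 + 0.115) / (0.2613 + 0.0188 + 0.115) ≈ 2.8221.
MB = M / m = 932.6 / 2.8221 ≈ 330.4631 billion.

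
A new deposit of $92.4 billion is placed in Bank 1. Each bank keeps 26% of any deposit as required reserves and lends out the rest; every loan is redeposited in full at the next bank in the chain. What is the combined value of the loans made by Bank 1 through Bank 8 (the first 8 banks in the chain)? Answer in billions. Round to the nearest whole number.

Bank i lends (1 − rr)^i of the original deposit: Bank 1 lends 92.4·0.7400 = 68.3760, Bank 2 lends 92.4·0.7400² ≈ 50.5982, and so on.
Summing a geometric series: total = 92.4·[0.7400·(1 − 0.7400^8) / (1 − 0.7400)] ≈ 239.3372 billion.

$239 billion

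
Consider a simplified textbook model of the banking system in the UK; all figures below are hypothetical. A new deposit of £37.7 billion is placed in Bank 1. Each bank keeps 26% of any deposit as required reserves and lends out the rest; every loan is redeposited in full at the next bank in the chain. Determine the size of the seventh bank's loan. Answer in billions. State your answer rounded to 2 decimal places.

£4.58 billion

Each bank lends a fraction (1 − rr) = 0.7400 of the deposit it receives, so Bank 7 receives 37.7·0.7400^6 and lends 37.7·0.7400^7 ≈ 4.5810 billion.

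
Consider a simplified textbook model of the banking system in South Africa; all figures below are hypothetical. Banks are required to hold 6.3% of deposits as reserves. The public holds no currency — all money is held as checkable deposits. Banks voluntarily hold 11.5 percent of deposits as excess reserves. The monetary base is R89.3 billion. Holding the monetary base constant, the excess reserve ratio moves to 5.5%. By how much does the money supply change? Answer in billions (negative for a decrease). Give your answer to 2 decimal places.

Initially m₁ = 1 / (0.063 + 0.115) ≈ 5.61798, so M₁ = 5.61798 × 89.3 ≈ 501.6856 billion.
After the change m₂ = 1 / (0.063 + 0.055) ≈ 8.47458, so M₂ = 8.47458 × 89.3 ≈ 756.78 billion.
ΔM = M₂ − M₁ = 756.78 − 501.6856 = 255.0944 billion.

R255.09 billion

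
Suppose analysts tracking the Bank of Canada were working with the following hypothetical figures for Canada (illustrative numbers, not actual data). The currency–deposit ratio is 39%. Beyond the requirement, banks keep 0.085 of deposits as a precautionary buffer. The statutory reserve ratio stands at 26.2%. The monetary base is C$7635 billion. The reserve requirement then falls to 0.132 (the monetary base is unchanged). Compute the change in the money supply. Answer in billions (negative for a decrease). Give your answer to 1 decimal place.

Initially m₁ = (1 + 0.39) / (0.262 + 0.085 + 0.39) ≈ 1.886024, so M₁ = 1.886024 × 7635 ≈ 14399.7932 billion.
After the change m₂ = (1 + 0.39) / (0.132 + 0.085 + 0.39) ≈ 2.289951, so M₂ = 2.289951 × 7635 ≈ 17483.7759 billion.
ΔM = M₂ − M₁ = 17483.7759 − 14399.7932 = 3083.9827 billion.

C$3084.0 billion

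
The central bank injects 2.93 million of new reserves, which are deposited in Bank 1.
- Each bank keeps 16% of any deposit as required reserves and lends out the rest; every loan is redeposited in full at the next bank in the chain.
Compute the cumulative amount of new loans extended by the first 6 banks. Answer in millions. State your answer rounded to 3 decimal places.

9.979 million

Bank i lends (1 − rr)^i of the original deposit: Bank 1 lends 2.93·0.8400 = 2.4612, Bank 2 lends 2.93·0.8400² ≈ 2.0674, and so on.
Summing a geometric series: total = 2.93·[0.8400·(1 − 0.8400^6) / (1 − 0.8400)] ≈ 9.9787 million.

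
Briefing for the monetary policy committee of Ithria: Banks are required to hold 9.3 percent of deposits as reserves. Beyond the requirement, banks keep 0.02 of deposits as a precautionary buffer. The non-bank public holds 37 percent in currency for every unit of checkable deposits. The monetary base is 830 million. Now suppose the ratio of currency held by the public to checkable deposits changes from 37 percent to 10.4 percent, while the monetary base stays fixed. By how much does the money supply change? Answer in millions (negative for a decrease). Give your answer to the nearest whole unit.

Initially m₁ = (1 + 0.37) / (0.093 + 0.02 + 0.37) ≈ 2.8364, so M₁ = 2.8364 × 830 = 2354.212 million.
After the change m₂ = (1 + 0.104) / (0.093 + 0.02 + 0.104) ≈ 5.0876, so M₂ = 5.0876 × 830 = 4222.708 million.
ΔM = M₂ − M₁ = 4222.708 − 2354.212 = 1868.496 million.

1868 million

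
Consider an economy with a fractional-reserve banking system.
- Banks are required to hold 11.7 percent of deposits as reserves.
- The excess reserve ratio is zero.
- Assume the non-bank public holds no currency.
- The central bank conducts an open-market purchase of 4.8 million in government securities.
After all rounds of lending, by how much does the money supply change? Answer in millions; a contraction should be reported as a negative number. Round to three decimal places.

41.026 million

The simple money multiplier is m = 1/rr = 1/0.117 ≈ 8.54701.
An open-market purchase increases the monetary base by 4.8 million, so ΔM = m × ΔMB = 8.54701 × 4.8 ≈ 41.0256 million.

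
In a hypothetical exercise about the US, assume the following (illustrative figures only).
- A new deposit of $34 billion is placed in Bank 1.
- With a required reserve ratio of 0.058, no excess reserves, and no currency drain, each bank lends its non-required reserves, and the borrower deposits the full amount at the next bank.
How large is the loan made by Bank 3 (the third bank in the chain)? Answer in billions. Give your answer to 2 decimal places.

$28.42 billion

Each bank lends a fraction (1 − rr) = 0.9420 of the deposit it receives, so Bank 3 receives 34·0.9420^2 and lends 34·0.9420^3 ≈ 28.4205 billion.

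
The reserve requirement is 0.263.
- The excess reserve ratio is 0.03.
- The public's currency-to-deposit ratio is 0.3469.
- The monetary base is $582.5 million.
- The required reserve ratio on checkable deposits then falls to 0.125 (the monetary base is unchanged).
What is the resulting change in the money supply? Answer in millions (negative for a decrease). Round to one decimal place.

$337.1 million

Initially m₁ = (1 + 0.3469) / (0.263 + 0.03 + 0.3469) ≈ 2.10486, so M₁ = 2.10486 × 582.5 ≈ 1226.081 million.
After the change m₂ = (1 + 0.3469) / (0.125 + 0.03 + 0.3469) ≈ 2.68360, so M₂ = 2.68360 × 582.5 = 1563.197 million.
ΔM = M₂ − M₁ = 1563.197 − 1226.081 = 337.116 million.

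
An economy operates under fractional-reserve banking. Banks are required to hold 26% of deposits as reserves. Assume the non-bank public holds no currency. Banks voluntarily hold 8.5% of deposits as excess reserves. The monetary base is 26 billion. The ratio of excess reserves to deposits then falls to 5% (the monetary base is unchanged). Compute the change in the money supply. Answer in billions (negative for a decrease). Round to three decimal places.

8.509 billion

Initially m₁ = 1 / (0.26 + 0.085) ≈ 2.898551, so M₁ = 2.898551 × 26 ≈ 75.3623 billion.
After the change m₂ = 1 / (0.26 + 0.05) ≈ 3.225806, so M₂ = 3.225806 × 26 ≈ 83.871 billion.
ΔM = M₂ − M₁ = 83.871 − 75.3623 = 8.5087 billion.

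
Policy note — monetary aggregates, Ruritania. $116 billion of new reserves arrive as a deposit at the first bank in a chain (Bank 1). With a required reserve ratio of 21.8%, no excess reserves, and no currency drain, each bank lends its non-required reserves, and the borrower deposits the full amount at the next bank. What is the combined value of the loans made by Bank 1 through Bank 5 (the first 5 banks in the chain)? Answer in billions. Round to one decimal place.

$294.4 billion

Bank i lends (1 − rr)^i of the original deposit: Bank 1 lends 116·0.7820 = 90.7120, Bank 2 lends 116·0.7820² ≈ 70.9368, and so on.
Summing a geometric series: total = 116·[0.7820·(1 − 0.7820^5) / (1 − 0.7820)] ≈ 294.4237 billion.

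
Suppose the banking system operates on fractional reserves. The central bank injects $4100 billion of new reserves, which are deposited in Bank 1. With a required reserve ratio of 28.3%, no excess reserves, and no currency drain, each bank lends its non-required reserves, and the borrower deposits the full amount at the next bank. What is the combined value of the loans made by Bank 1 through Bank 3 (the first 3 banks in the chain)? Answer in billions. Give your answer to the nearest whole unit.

Bank i lends (1 − rr)^i of the original deposit: Bank 1 lends 4100·0.7170 = 2939.7000, Bank 2 lends 4100·0.7170² = 2107.7649, and so on.
Summing a geometric series: total = 4100·[0.7170·(1 − 0.7170^3) / (1 − 0.7170)] ≈ 6558.7323 billion.

$6559 billion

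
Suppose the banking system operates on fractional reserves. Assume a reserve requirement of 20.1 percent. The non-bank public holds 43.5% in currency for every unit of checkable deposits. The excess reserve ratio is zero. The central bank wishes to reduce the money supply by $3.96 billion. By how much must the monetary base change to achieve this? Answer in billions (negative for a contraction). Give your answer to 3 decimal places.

-1.755 billion

The money multiplier is m = (1 + c) / (rr + c) = (1 + 0.435) / (0.201 + 0.435) ≈ 2.25629.
ΔMB = ΔM / m = (−3.96) / 2.25629 ≈ -1.7551 billion.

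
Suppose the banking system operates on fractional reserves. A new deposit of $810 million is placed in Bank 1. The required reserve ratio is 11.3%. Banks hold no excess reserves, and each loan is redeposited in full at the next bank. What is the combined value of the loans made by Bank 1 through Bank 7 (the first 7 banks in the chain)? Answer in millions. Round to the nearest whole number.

Bank i lends (1 − rr)^i of the original deposit: Bank 1 lends 810·0.8870 = 718.4700, Bank 2 lends 810·0.8870² ≈ 637.2829, and so on.
Summing a geometric series: total = 810·[0.8870·(1 − 0.8870^7) / (1 − 0.8870)] ≈ 3611.5408 million.

$3612 million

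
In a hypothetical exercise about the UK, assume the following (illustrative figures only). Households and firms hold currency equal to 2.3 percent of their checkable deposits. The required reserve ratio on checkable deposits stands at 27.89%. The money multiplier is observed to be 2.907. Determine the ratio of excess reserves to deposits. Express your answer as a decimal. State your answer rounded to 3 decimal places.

Using m = 2.907. Since m = (1 + c)/(c + rr + e), the denominator satisfies c + rr + e = (1 + c)/m = (1 + 0.023) / 2.907 ≈ 0.351909.
With c = 0.023 and rr = 0.2789, the ratio of excess reserves to deposits is 0.351909 − 0.023 − 0.2789 = 0.050009.

0.050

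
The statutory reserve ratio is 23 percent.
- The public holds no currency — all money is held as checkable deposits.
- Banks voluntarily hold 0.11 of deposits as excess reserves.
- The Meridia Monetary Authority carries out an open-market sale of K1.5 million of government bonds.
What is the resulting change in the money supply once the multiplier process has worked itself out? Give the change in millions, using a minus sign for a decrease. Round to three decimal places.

The money multiplier is m = 1 / (rr + e) = 1 / (0.23 + 0.11) ≈ 2.94118.
The sale removes 1.5 million of base, so ΔM = m × ΔMB = 2.94118 × (−1.5) ≈ -4.4118 million.

-4.412 million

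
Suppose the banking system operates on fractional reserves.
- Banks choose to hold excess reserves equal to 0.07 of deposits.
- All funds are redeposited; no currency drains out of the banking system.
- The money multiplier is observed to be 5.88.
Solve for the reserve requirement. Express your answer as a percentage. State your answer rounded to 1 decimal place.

10.0%

Using m = 5.88. Since m = (1 + c)/(c + rr + e), the denominator satisfies c + rr + e = (1 + c)/m = (1 + 0) / 5.88 ≈ 0.170068.
With c = 0 and e = 0.07, the reserve requirement is 0.170068 − 0 − 0.07 = 0.100068.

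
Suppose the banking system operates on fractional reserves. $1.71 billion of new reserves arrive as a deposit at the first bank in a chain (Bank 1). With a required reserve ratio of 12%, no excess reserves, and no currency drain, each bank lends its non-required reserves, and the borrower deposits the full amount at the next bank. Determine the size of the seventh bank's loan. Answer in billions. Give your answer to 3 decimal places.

Each bank lends a fraction (1 − rr) = 0.8800 of the deposit it receives, so Bank 7 receives 1.71·0.8800^6 and lends 1.71·0.8800^7 ≈ 0.6988 billion.

$0.699 billion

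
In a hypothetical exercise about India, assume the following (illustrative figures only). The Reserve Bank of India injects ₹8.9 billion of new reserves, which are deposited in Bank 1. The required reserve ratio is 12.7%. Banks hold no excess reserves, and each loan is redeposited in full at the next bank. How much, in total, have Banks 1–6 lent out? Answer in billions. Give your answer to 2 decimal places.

Bank i lends (1 − rr)^i of the original deposit: Bank 1 lends 8.9·0.8730 = 7.7697, Bank 2 lends 8.9·0.8730² ≈ 6.7829, and so on.
Summing a geometric series: total = 8.9·[0.8730·(1 − 0.8730^6) / (1 − 0.8730)] ≈ 34.0964 billion.

₹34.10 billion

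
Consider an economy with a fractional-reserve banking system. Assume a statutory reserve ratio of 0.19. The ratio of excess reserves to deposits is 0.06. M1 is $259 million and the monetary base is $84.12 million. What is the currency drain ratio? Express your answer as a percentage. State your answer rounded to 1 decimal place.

Using m = M/MB = 259/84.12 ≈ 3.078935. From m = (1 + c)/(c + rr + e), rearranging gives 1 + c = m·(c + rr + e), so c·(1 − m) = m·(rr + e) − 1.
Hence c = [m·(rr + e) − 1]/(1 − m) = [3.078935 × (0.19 + 0.06) − 1] / (1 − 3.078935) ≈ 0.110762.

11.1%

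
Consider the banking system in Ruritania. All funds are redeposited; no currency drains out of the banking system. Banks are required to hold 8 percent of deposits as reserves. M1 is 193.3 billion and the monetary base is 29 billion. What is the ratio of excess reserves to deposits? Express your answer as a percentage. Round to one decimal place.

Using m = M/MB = 193.3/29 ≈ 6.665517. Since m = (1 + c)/(c + rr + e), the denominator satisfies c + rr + e = (1 + c)/m = (1 + 0) / 6.665517 ≈ 0.150026.
With c = 0 and rr = 0.08, the ratio of excess reserves to deposits is 0.150026 − 0 − 0.08 = 0.070026.

7.0%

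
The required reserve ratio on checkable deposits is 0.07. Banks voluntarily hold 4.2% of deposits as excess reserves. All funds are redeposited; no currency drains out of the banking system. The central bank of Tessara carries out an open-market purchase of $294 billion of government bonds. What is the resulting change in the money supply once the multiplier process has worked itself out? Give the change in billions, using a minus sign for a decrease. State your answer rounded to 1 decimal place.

$2625.0 billion

The money multiplier is m = 1 / (rr + e) = 1 / (0.07 + 0.042) ≈ 8.92857.
The purchase adds 294 billion of base, so ΔM = m × ΔMB = 8.92857 × (+294) ≈ 2624.9996 billion.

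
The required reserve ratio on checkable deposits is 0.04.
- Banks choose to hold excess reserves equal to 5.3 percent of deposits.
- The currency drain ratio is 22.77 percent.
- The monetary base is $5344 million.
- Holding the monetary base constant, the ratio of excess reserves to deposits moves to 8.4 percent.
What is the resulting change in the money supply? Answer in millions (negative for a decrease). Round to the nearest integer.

-1803 million

Initially m₁ = (1 + 0.2277) / (0.04 + 0.053 + 0.2277) ≈ 3.82819, so M₁ = 3.82819 × 5344 ≈ 20457.8474 million.
After the change m₂ = (1 + 0.2277) / (0.04 + 0.084 + 0.2277) ≈ 3.49076, so M₂ = 3.49076 × 5344 ≈ 18654.6214 million.
ΔM = M₂ − M₁ = 18654.6214 − 20457.8474 = -1803.226 million.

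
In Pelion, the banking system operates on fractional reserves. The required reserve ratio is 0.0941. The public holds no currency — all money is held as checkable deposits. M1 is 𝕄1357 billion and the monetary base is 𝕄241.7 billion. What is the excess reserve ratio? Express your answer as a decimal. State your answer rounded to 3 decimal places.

0.084

Using m = M/MB = 1357/241.7 ≈ 5.614398. Since m = (1 + c)/(c + rr + e), the denominator satisfies c + rr + e = (1 + c)/m = (1 + 0) / 5.614398 ≈ 0.178113.
With c = 0 and rr = 0.0941, the excess reserve ratio is 0.178113 − 0 − 0.0941 = 0.084013.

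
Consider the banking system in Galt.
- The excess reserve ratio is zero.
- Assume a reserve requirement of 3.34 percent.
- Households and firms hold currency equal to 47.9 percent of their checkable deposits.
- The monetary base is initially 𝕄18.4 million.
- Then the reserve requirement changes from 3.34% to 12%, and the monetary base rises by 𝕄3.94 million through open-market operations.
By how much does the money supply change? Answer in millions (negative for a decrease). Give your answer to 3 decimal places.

Before: m₁ = (1 + 0.479) / (0.0334 + 0.479) ≈ 2.886417, MB₁ = 18.4, so M₁ = 2.886417 × 18.4 ≈ 53.1101 million.
After: m₂ = (1 + 0.479) / (0.12 + 0.479) ≈ 2.469115, MB₂ = 18.4 + 3.94 = 22.34, so M₂ = 2.469115 × 22.34 ≈ 55.16 million.
ΔM = M₂ − M₁ = 55.16 − 53.1101 = 2.0499 million.

𝕄2.050 million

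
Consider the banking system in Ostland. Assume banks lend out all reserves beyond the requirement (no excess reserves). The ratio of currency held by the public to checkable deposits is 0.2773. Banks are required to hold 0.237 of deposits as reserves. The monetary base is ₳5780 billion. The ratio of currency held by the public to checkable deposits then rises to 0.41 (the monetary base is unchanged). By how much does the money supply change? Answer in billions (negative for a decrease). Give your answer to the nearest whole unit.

Initially m₁ = (1 + 0.2773) / (0.237 + 0.2773) ≈ 2.48357, so M₁ = 2.48357 × 5780 = 14355.0346 billion.
After the change m₂ = (1 + 0.41) / (0.237 + 0.41) ≈ 2.17929, so M₂ = 2.17929 × 5780 = 12596.2962 billion.
ΔM = M₂ − M₁ = 12596.2962 − 14355.0346 = -1758.7384 billion.

-1759 billion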